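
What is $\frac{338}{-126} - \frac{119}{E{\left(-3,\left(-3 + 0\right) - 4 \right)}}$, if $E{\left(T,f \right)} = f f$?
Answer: $- \frac{46}{9} \approx -5.1111$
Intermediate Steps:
$E{\left(T,f \right)} = f^{2}$
$\frac{338}{-126} - \frac{119}{E{\left(-3,\left(-3 + 0\right) - 4 \right)}} = \frac{338}{-126} - \frac{119}{\left(\left(-3 + 0\right) - 4\right)^{2}} = 338 \left(- \frac{1}{126}\right) - \frac{119}{\left(-3 - 4\right)^{2}} = - \frac{169}{63} - \frac{119}{\left(-7\right)^{2}} = - \frac{169}{63} - \frac{119}{49} = - \frac{169}{63} - \frac{17}{7} = - \frac{46}{9}$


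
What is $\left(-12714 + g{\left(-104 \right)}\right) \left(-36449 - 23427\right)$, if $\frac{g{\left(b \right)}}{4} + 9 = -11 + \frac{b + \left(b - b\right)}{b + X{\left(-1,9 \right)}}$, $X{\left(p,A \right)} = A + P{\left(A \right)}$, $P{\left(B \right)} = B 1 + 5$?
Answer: $\frac{62025428648}{81} \approx 7.6575 \cdot 10^{8}$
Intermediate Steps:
$P{\left(B \right)} = 5 + B$ ($P{\left(B \right)} = B + 5 = 5 + B$)
$X{\left(p,A \right)} = 5 + 2 A$ ($X{\left(p,A \right)} = A + \left(5 + A\right) = 5 + 2 A$)
$g{\left(b \right)} = -80 + \frac{4 b}{23 + b}$ ($g{\left(b \right)} = -36 + 4 \left(-11 + \frac{b + \left(b - b\right)}{b + \left(5 + 2 \cdot 9\right)}\right) = -36 + 4 \left(-11 + \frac{b + 0}{b + \left(5 + 18\right)}\right) = -36 + 4 \left(-11 + \frac{b}{b + 23}\right) = -36 + 4 \left(-11 + \frac{b}{23 + b}\right) = -36 + \left(-44 + \frac{4 b}{23 + b}\right) = -80 + \frac{4 b}{23 + b}$)
$\left(-12714 + g{\left(-104 \right)}\right) \left(-36449 - 23427\right) = \left(-12714 + \frac{4 \left(-460 - -1976\right)}{23 - 104}\right) \left(-36449 - 23427\right) = \left(-12714 + \frac{4 \left(-460 + 1976\right)}{-81}\right) \left(-59876\right) = \left(-12714 + 4 \left(- \frac{1}{81}\right) 1516\right) \left(-59876\right) = \left(-12714 - \frac{6064}{81}\right) \left(-59876\right) = \left(- \frac{1035898}{81}\right) \left(-59876\right) = \frac{62025428648}{81}$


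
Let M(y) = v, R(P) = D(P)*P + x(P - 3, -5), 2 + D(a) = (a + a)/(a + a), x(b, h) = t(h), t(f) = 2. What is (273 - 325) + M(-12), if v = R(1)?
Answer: -51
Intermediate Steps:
x(b, h) = 2
D(a) = -1 (D(a) = -2 + (a + a)/(a + a) = -2 + (2*a)/((2*a)) = -2 + (2*a)*(1/(2*a)) = -2 + 1 = -1)
R(P) = 2 - P (R(P) = -P + 2 = 2 - P)
v = 1 (v = 2 - 1*1 = 2 - 1 = 1)
M(y) = 1
(273 - 325) + M(-12) = (273 - 325) + 1 = -52 + 1 = -51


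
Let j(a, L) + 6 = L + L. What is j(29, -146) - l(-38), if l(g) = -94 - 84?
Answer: -120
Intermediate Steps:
l(g) = -178
j(a, L) = -6 + 2*L (j(a, L) = -6 + (L + L) = -6 + 2*L)
j(29, -146) - l(-38) = (-6 + 2*(-146)) - 1*(-178) = (-6 - 292) + 178 = -298 + 178 = -120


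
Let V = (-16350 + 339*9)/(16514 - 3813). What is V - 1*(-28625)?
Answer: 27965602/977 ≈ 28624.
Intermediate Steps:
V = -1023/977 (V = (-16350 + 3051)/12701 = -13299*1/12701 = -1023/977 ≈ -1.0471)
V - 1*(-28625) = -1023/977 - 1*(-28625) = -1023/977 + 28625 = 27965602/977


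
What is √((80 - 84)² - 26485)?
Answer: 3*I*√2941 ≈ 162.69*I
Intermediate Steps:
√((80 - 84)² - 26485) = √((-4)² - 26485) = √(16 - 26485) = √(-26469) = 3*I*√2941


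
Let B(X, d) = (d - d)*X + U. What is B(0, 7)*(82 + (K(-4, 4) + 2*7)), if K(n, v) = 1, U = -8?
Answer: -776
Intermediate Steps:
B(X, d) = -8 (B(X, d) = (d - d)*X - 8 = 0*X - 8 = 0 - 8 = -8)
B(0, 7)*(82 + (K(-4, 4) + 2*7)) = -8*(82 + (1 + 2*7)) = -8*(82 + (1 + 14)) = -8*(82 + 15) = -8*97 = -776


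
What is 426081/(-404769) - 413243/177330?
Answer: -80941633199/23925895590 ≈ -3.3830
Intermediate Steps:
426081/(-404769) - 413243/177330 = 426081*(-1/404769) - 413243*1/177330 = -142027/134923 - 413243/177330 = -80941633199/23925895590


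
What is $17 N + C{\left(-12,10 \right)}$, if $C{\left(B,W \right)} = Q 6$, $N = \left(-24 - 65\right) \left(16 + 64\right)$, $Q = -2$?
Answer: $-121052$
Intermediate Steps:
$N = -7120$ ($N = \left(-89\right) 80 = -7120$)
$C{\left(B,W \right)} = -12$ ($C{\left(B,W \right)} = \left(-2\right) 6 = -12$)
$17 N + C{\left(-12,10 \right)} = 17 \left(-7120\right) - 12 = -121040 - 12 = -121052$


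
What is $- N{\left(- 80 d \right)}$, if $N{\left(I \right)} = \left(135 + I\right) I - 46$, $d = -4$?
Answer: $-145554$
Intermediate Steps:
$N{\left(I \right)} = -46 + I \left(135 + I\right)$ ($N{\left(I \right)} = I \left(135 + I\right) - 46 = -46 + I \left(135 + I\right)$)
$- N{\left(- 80 d \right)} = - (-46 + \left(\left(-80\right) \left(-4\right)\right)^{2} + 135 \left(\left(-80\right) \left(-4\right)\right)) = - (-46 + 320^{2} + 135 \cdot 320) = - (-46 + 102400 + 43200) = \left(-1\right) 145554 = -145554$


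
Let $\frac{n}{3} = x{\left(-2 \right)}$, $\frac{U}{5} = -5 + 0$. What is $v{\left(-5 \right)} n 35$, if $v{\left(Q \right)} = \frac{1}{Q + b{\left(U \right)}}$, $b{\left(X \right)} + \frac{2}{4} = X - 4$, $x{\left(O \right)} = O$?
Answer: $\frac{140}{23} \approx 6.087$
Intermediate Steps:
$U = -25$ ($U = 5 \left(-5 + 0\right) = 5 \left(-5\right) = -25$)
$b{\left(X \right)} = - \frac{9}{2} + X$ ($b{\left(X \right)} = - \frac{1}{2} + \left(X - 4\right) = - \frac{1}{2} + \left(-4 + X\right) = - \frac{9}{2} + X$)
$n = -6$ ($n = 3 \left(-2\right) = -6$)
$v{\left(Q \right)} = \frac{1}{- \frac{59}{2} + Q}$ ($v{\left(Q \right)} = \frac{1}{Q - \frac{59}{2}} = \frac{1}{- \frac{59}{2} + Q}$)
$v{\left(-5 \right)} n 35 = \frac{2}{-59 + 2 \left(-5\right)} \left(-6\right) 35 = \frac{2}{-59 - 10} \left(-6\right) 35 = \frac{2}{-69} \left(-6\right) 35 = 2 \left(- \frac{1}{69}\right) \left(-6\right) 35 = \left(- \frac{2}{69}\right) \left(-6\right) 35 = \frac{4}{23} \cdot 35 = \frac{140}{23}$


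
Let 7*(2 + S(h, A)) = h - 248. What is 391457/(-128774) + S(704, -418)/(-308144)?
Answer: -211108199691/69441637048 ≈ -3.0401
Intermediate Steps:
S(h, A) = -262/7 + h/7 (S(h, A) = -2 + (h - 248)/7 = -2 + (-248 + h)/7 = -2 + (-248/7 + h/7) = -262/7 + h/7)
391457/(-128774) + S(704, -418)/(-308144) = 391457/(-128774) + (-262/7 + (⅐)*704)/(-308144) = 391457*(-1/128774) + (-262/7 + 704/7)*(-1/308144) = -391457/128774 + (442/7)*(-1/308144) = -391457/128774 - 221/1078504 = -211108199691/69441637048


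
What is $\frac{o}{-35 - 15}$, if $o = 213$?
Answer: $- \frac{213}{50} \approx -4.26$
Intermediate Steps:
$\frac{o}{-35 - 15} = \frac{213}{-35 - 15} = \frac{213}{-50} = 213 \left(- \frac{1}{50}\right) = - \frac{213}{50}$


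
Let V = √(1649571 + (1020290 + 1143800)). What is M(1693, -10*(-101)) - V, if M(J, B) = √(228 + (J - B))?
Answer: √911 - √3813661 ≈ -1922.7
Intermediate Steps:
V = √3813661 (V = √(1649571 + 2164090) = √3813661 ≈ 1952.9)
M(J, B) = √(228 + J - B)
M(1693, -10*(-101)) - V = √(228 + 1693 - (-10)*(-101)) - √3813661 = √(228 + 1693 - 1*1010) - √3813661 = √(228 + 1693 - 1010) - √3813661 = √911 - √3813661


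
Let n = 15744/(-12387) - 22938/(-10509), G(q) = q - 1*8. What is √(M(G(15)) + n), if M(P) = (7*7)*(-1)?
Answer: I*√10060267982614351/14463887 ≈ 6.9346*I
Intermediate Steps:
G(q) = -8 + q (G(q) = q - 8 = -8 + q)
M(P) = -49 (M(P) = 49*(-1) = -49)
n = 13186590/14463887 (n = 15744*(-1/12387) - 22938*(-1/10509) = -5248/4129 + 7646/3503 = 13186590/14463887 ≈ 0.91169)
√(M(G(15)) + n) = √(-49 + 13186590/14463887) = √(-695543873/14463887) = I*√10060267982614351/14463887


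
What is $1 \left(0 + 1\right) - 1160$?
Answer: $-1159$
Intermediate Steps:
$1 \left(0 + 1\right) - 1160 = 1 \cdot 1 - 1160 = 1 - 1160 = -1159$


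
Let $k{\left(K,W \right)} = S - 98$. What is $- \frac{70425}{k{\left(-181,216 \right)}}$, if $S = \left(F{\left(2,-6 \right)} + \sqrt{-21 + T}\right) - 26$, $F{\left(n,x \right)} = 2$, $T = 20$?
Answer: $\frac{1718370}{2977} + \frac{14085 i}{2977} \approx 577.21 + 4.7313 i$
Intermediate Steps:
$S = -24 + i$ ($S = \left(2 + \sqrt{-21 + 20}\right) - 26 = \left(2 + \sqrt{-1}\right) - 26 = \left(2 + i\right) - 26 = -24 + i \approx -24.0 + 1.0 i$)
$k{\left(K,W \right)} = -122 + i$ ($k{\left(K,W \right)} = \left(-24 + i\right) - 98 = -122 + i$)
$- \frac{70425}{k{\left(-181,216 \right)}} = - \frac{70425}{-122 + i} = - 70425 \frac{-122 - i}{14885} = - \frac{14085 \left(-122 - i\right)}{2977}$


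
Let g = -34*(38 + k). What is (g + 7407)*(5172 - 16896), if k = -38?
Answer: -86839668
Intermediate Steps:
g = 0 (g = -34*(38 - 38) = -34*0 = 0)
(g + 7407)*(5172 - 16896) = (0 + 7407)*(5172 - 16896) = 7407*(-11724) = -86839668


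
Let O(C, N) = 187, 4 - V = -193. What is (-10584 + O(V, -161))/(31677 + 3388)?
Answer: -10397/35065 ≈ -0.29651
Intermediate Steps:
V = 197 (V = 4 - 1*(-193) = 4 + 193 = 197)
(-10584 + O(V, -161))/(31677 + 3388) = (-10584 + 187)/(31677 + 3388) = -10397/35065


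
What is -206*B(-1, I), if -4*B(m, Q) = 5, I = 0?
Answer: 515/2 ≈ 257.50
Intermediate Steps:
B(m, Q) = -5/4 (B(m, Q) = -1/4*5 = -5/4)
-206*B(-1, I) = -206*(-5/4) = 515/2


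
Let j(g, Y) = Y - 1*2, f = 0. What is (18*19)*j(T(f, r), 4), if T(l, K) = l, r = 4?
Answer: 684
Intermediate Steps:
j(g, Y) = -2 + Y (j(g, Y) = Y - 2 = -2 + Y)
(18*19)*j(T(f, r), 4) = (18*19)*(-2 + 4) = 342*2 = 684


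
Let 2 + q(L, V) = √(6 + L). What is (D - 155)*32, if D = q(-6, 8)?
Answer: -5024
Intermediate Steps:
q(L, V) = -2 + √(6 + L)
D = -2 (D = -2 + √(6 - 6) = -2 + √0 = -2 + 0 = -2)
(D - 155)*32 = (-2 - 155)*32 = -157*32 = -5024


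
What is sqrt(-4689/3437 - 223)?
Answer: 2*I*sqrt(662602045)/3437 ≈ 14.979*I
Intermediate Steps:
sqrt(-4689/3437 - 223) = sqrt(-771140/3437) = 2*I*sqrt(662602045)/3437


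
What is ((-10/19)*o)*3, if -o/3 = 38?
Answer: 180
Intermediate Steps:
o = -114 (o = -3*38 = -114)
((-10/19)*o)*3 = (-10/19*(-114))*3 = (-10*1/19*(-114))*3 = -10/19*(-114)*3 = 60*3 = 180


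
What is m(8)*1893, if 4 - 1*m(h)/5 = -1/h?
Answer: 312345/8 ≈ 39043.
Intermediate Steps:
m(h) = 20 + 5/h (m(h) = 20 - (-5)/h = 20 + 5/h)
m(8)*1893 = (20 + 5/8)*1893 = (165/8)*1893 = 312345/8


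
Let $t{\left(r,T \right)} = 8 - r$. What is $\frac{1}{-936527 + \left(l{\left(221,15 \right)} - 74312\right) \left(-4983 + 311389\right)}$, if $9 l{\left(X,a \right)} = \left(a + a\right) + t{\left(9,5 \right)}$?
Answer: $- \frac{9}{204926327017} \approx -4.3918 \cdot 10^{-11}$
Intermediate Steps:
$l{\left(X,a \right)} = - \frac{1}{9} + \frac{2 a}{9}$ ($l{\left(X,a \right)} = \frac{\left(a + a\right) + \left(8 - 9\right)}{9} = \frac{2 a + \left(8 - 9\right)}{9} = \frac{2 a - 1}{9} = \frac{-1 + 2 a}{9} = - \frac{1}{9} + \frac{2 a}{9}$)
$\frac{1}{-936527 + \left(l{\left(221,15 \right)} - 74312\right) \left(-4983 + 311389\right)} = \frac{1}{-936527 + \left(\left(- \frac{1}{9} + \frac{2}{9} \cdot 15\right) - 74312\right) \left(-4983 + 311389\right)} = \frac{1}{-936527 + \left(\left(- \frac{1}{9} + \frac{10}{3}\right) - 74312\right) 306406} = \frac{1}{-936527 + \left(\frac{29}{9} - 74312\right) 306406} = \frac{1}{-936527 - \frac{204917898274}{9}} = \frac{1}{- \frac{204926327017}{9}} = - \frac{9}{204926327017}$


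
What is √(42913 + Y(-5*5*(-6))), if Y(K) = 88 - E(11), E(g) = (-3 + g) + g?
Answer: √42982 ≈ 207.32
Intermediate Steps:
E(g) = -3 + 2*g
Y(K) = 69 (Y(K) = 88 - (-3 + 2*11) = 88 - (-3 + 22) = 88 - 1*19 = 88 - 19 = 69)
√(42913 + Y(-5*5*(-6))) = √(42913 + 69) = √42982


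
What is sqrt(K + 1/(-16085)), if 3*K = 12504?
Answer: sqrt(1078375057715)/16085 ≈ 64.560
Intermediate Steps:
K = 4168 (K = (1/3)*12504 = 4168)
sqrt(K + 1/(-16085)) = sqrt(4168 + 1/(-16085)) = sqrt(4168 - 1/16085) = sqrt(67042279/16085) = sqrt(1078375057715)/16085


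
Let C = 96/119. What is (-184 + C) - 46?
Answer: -27274/119 ≈ -229.19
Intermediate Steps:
C = 96/119 (C = 96*(1/119) = 96/119 ≈ 0.80672)
(-184 + C) - 46 = (-184 + 96/119) - 46 = -21800/119 - 46 = -27274/119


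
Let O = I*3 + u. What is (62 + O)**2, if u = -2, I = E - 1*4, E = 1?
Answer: 2601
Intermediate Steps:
I = -3 (I = 1 - 1*4 = 1 - 4 = -3)
O = -11 (O = -3*3 - 2 = -9 - 2 = -11)
(62 + O)**2 = (62 - 11)**2 = 51**2 = 2601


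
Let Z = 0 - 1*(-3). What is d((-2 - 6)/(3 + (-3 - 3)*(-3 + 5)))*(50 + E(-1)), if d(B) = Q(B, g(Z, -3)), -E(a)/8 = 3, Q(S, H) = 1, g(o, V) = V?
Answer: 26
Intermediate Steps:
Z = 3 (Z = 0 + 3 = 3)
E(a) = -24 (E(a) = -8*3 = -24)
d(B) = 1
d((-2 - 6)/(3 + (-3 - 3)*(-3 + 5)))*(50 + E(-1)) = 1*(50 - 24) = 1*26 = 26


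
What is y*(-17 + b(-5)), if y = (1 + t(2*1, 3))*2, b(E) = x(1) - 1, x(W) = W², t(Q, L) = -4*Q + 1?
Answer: 204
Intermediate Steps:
t(Q, L) = 1 - 4*Q
b(E) = 0 (b(E) = 1² - 1 = 1 - 1 = 0)
y = -12 (y = (1 + (1 - 8))*2 = (1 - 7)*2 = -6*2 = -12)
y*(-17 + b(-5)) = -12*(-17 + 0) = -12*(-17) = 204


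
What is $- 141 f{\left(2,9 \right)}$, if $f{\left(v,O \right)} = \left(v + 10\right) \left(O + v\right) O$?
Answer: $-167508$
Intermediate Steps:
$f{\left(v,O \right)} = O \left(10 + v\right) \left(O + v\right)$ ($f{\left(v,O \right)} = \left(10 + v\right) \left(O + v\right) O = O \left(10 + v\right) \left(O + v\right)$)
$- 141 f{\left(2,9 \right)} = - 141 \cdot 9 \left(2^{2} + 10 \cdot 9 + 10 \cdot 2 + 9 \cdot 2\right) = - 141 \cdot 9 \left(4 + 90 + 20 + 18\right) = - 141 \cdot 9 \cdot 132 = \left(-141\right) 1188 = -167508$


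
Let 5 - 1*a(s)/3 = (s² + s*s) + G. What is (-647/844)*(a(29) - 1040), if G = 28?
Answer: 3982285/844 ≈ 4718.3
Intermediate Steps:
a(s) = -69 - 6*s² (a(s) = 15 - 3*((s² + s*s) + 28) = 15 - 3*((s² + s²) + 28) = 15 - 3*(2*s² + 28) = 15 - 3*(28 + 2*s²) = 15 + (-84 - 6*s²) = -69 - 6*s²)
(-647/844)*(a(29) - 1040) = (-647/844)*((-69 - 6*29²) - 1040) = (-647*1/844)*((-69 - 6*841) - 1040) = -647*((-69 - 5046) - 1040)/844 = -647*(-5115 - 1040)/844 = -647/844*(-6155) = 3982285/844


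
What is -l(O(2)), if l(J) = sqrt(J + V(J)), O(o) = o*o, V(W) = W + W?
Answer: -2*sqrt(3) ≈ -3.4641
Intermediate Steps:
V(W) = 2*W
O(o) = o**2
l(J) = sqrt(3)*sqrt(J) (l(J) = sqrt(J + 2*J) = sqrt(3*J) = sqrt(3)*sqrt(J))
-l(O(2)) = -sqrt(3)*sqrt(2**2) = -sqrt(3)*sqrt(4) = -sqrt(3)*2 = -2*sqrt(3)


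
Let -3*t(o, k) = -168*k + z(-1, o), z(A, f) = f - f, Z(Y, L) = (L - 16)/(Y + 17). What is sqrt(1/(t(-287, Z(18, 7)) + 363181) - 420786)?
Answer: I*sqrt(1387436421318637589)/1815833 ≈ 648.68*I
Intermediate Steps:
Z(Y, L) = (-16 + L)/(17 + Y)
z(A, f) = 0
t(o, k) = 56*k (t(o, k) = -(-168*k + 0)/3 = -(-56)*k = 56*k)
sqrt(1/(t(-287, Z(18, 7)) + 363181) - 420786) = sqrt(1/(56*((-16 + 7)/(17 + 18)) + 363181) - 420786) = sqrt(1/(56*(-9/35) + 363181) - 420786) = sqrt(1/(-72/5 + 363181) - 420786) = sqrt(1/(1815833/5) - 420786) = sqrt(5/1815833 - 420786) = sqrt(-764077104733/1815833) = I*sqrt(1387436421318637589)/1815833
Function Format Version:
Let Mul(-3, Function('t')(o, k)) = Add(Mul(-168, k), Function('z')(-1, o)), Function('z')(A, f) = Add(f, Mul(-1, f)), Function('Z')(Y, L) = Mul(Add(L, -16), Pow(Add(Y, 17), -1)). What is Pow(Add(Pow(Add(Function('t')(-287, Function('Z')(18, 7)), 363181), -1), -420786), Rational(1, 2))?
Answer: Mul(Rational(1, 1815833), I, Pow(1387436421318637589, Rational(1, 2))) ≈ Mul(648.68, I)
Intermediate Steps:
Function('Z')(Y, L) = Mul(Pow(Add(17, Y), -1), Add(-16, L)) (Function('Z')(Y, L) = Mul(Add(-16, L), Pow(Add(17, Y), -1)) = Mul(Pow(Add(17, Y), -1), Add(-16, L)))
Function('z')(A, f) = 0
Function('t')(o, k) = Mul(56, k) (Function('t')(o, k) = Mul(Rational(-1, 3), Add(Mul(-168, k), 0)) = Mul(Rational(-1, 3), Mul(-168, k)) = Mul(56, k))
Pow(Add(Pow(Add(Function('t')(-287, Function('Z')(18, 7)), 363181), -1), -420786), Rational(1, 2)) = Pow(Add(Pow(Add(Mul(56, Mul(Pow(Add(17, 18), -1), Add(-16, 7))), 363181), -1), -420786), Rational(1, 2)) = Pow(Add(Pow(Add(Mul(56, Mul(Pow(35, -1), -9)), 363181), -1), -420786), Rational(1, 2)) = Pow(Add(Pow(Add(Mul(56, Mul(Rational(1, 35), -9)), 363181), -1), -420786), Rational(1, 2)) = Pow(Add(Pow(Add(Mul(56, Rational(-9, 35)), 363181), -1), -420786), Rational(1, 2)) = Pow(Add(Pow(Add(Rational(-72, 5), 363181), -1), -420786), Rational(1, 2)) = Pow(Add(Pow(Rational(1815833, 5), -1), -420786), Rational(1, 2)) = Pow(Add(Rational(5, 1815833), -420786), Rational(1, 2)) = Pow(Rational(-764077104733, 1815833), Rational(1, 2)) = Mul(Rational(1, 1815833), I, Pow(1387436421318637589, Rational(1, 2)))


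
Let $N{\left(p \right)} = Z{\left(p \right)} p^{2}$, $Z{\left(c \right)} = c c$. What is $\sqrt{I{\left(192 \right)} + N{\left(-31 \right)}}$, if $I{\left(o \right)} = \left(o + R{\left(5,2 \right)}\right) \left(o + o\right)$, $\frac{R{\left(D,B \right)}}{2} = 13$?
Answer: $\sqrt{1007233} \approx 1003.6$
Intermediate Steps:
$R{\left(D,B \right)} = 26$ ($R{\left(D,B \right)} = 2 \cdot 13 = 26$)
$Z{\left(c \right)} = c^{2}$
$N{\left(p \right)} = p^{4}$ ($N{\left(p \right)} = p^{2} p^{2} = p^{4}$)
$I{\left(o \right)} = 2 o \left(26 + o\right)$ ($I{\left(o \right)} = \left(o + 26\right) \left(o + o\right) = \left(26 + o\right) 2 o = 2 o \left(26 + o\right)$)
$\sqrt{I{\left(192 \right)} + N{\left(-31 \right)}} = \sqrt{2 \cdot 192 \left(26 + 192\right) + \left(-31\right)^{4}} = \sqrt{2 \cdot 192 \cdot 218 + 923521} = \sqrt{83712 + 923521} = \sqrt{1007233}$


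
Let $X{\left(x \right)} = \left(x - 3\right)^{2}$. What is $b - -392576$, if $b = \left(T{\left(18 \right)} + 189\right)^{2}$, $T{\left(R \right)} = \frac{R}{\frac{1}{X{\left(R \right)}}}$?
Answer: $18361697$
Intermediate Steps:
$X{\left(x \right)} = \left(-3 + x\right)^{2}$
$T{\left(R \right)} = R \left(-3 + R\right)^{2}$ ($T{\left(R \right)} = \frac{R}{\frac{1}{\left(-3 + R\right)^{2}}} = R \left(-3 + R\right)^{2}$)
$b = 17969121$ ($b = \left(18 \left(-3 + 18\right)^{2} + 189\right)^{2} = \left(18 \cdot 15^{2} + 189\right)^{2} = \left(18 \cdot 225 + 189\right)^{2} = \left(4050 + 189\right)^{2} = 4239^{2} = 17969121$)
$b - -392576 = 17969121 - -392576 = 17969121 + 392576 = 18361697$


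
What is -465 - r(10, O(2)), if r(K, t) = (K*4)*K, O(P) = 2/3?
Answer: -865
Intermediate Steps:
O(P) = ⅔ (O(P) = 2*(⅓) = ⅔)
r(K, t) = 4*K² (r(K, t) = (4*K)*K = 4*K²)
-465 - r(10, O(2)) = -465 - 4*10² = -465 - 4*100 = -465 - 1*400 = -465 - 400 = -865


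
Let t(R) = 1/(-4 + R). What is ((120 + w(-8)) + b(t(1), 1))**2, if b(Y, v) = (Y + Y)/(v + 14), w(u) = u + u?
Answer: 21883684/2025 ≈ 10807.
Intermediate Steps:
w(u) = 2*u
b(Y, v) = 2*Y/(14 + v) (b(Y, v) = (2*Y)/(14 + v) = 2*Y/(14 + v))
((120 + w(-8)) + b(t(1), 1))**2 = ((120 + 2*(-8)) + 2/((-4 + 1)*(14 + 1)))**2 = ((120 - 16) + 2/(-3*15))**2 = (104 + 2*(-1/3)*(1/15))**2 = (104 - 2/45)**2 = (4678/45)**2 = 21883684/2025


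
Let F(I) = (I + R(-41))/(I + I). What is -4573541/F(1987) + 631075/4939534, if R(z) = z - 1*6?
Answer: -11222159207784157/1197836995 ≈ -9.3687e+6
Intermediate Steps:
R(z) = -6 + z (R(z) = z - 6 = -6 + z)
F(I) = (-47 + I)/(2*I) (F(I) = (I + (-6 - 41))/(I + I) = (I - 47)/((2*I)) = (-47 + I)*(1/(2*I)) = (-47 + I)/(2*I))
-4573541/F(1987) + 631075/4939534 = -4573541*3974/(-47 + 1987) + 631075/4939534 = -4573541/((½)*(1/1987)*1940) + 631075*(1/4939534) = -4573541/970/1987 + 631075/4939534 = -4573541*1987/970 + 631075/4939534 = -9087625967/970 + 631075/4939534 = -11222159207784157/1197836995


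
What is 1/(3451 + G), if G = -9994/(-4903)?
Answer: 4903/16930247 ≈ 0.00028960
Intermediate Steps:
G = 9994/4903 (G = -9994*(-1/4903) = 9994/4903 ≈ 2.0383)
1/(3451 + G) = 1/(3451 + 9994/4903) = 1/(16930247/4903) = 4903/16930247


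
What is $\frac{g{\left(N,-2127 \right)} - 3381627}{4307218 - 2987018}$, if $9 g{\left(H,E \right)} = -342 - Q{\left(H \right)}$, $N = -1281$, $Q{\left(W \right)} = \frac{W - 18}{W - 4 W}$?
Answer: $- \frac{4873401919}{1902573225} \approx -2.5615$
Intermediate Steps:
$Q{\left(W \right)} = - \frac{-18 + W}{3 W}$ ($Q{\left(W \right)} = \frac{-18 + W}{\left(-3\right) W} = \left(-18 + W\right) \left(- \frac{1}{3 W}\right) = - \frac{-18 + W}{3 W}$)
$g{\left(H,E \right)} = -38 - \frac{18 - H}{27 H}$ ($g{\left(H,E \right)} = \frac{-342 - \frac{18 - H}{3 H}}{9} = -38 - \frac{18 - H}{27 H}$)
$\frac{g{\left(N,-2127 \right)} - 3381627}{4307218 - 2987018} = \frac{\frac{-18 - -1313025}{27 \left(-1281\right)} - 3381627}{4307218 - 2987018} = \frac{\frac{1}{27} \left(- \frac{1}{1281}\right) \left(-18 + 1313025\right) - 3381627}{1320200} = \left(\frac{1}{27} \left(- \frac{1}{1281}\right) 1313007 - 3381627\right) \frac{1}{1320200} = \left(- \frac{437669}{11529} - 3381627\right) \frac{1}{1320200} = \left(- \frac{38987215352}{11529}\right) \frac{1}{1320200} = - \frac{4873401919}{1902573225}$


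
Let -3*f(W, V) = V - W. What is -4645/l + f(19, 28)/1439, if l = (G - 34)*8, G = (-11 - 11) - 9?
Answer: 1336519/149656 ≈ 8.9306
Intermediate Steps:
G = -31 (G = -22 - 9 = -31)
f(W, V) = -V/3 + W/3 (f(W, V) = -(V - W)/3 = -V/3 + W/3)
l = -520 (l = (-31 - 34)*8 = -65*8 = -520)
-4645/l + f(19, 28)/1439 = -4645/(-520) + (-⅓*28 + (⅓)*19)/1439 = -4645*(-1/520) + (-28/3 + 19/3)*(1/1439) = 929/104 - 3*1/1439 = 929/104 - 3/1439 = 1336519/149656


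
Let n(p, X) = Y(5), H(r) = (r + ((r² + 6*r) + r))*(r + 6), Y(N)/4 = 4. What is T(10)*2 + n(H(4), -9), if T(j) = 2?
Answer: 20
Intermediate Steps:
Y(N) = 16 (Y(N) = 4*4 = 16)
H(r) = (6 + r)*(r² + 8*r) (H(r) = (r + (r² + 7*r))*(6 + r) = (r² + 8*r)*(6 + r) = (6 + r)*(r² + 8*r))
n(p, X) = 16
T(10)*2 + n(H(4), -9) = 2*2 + 16 = 4 + 16 = 20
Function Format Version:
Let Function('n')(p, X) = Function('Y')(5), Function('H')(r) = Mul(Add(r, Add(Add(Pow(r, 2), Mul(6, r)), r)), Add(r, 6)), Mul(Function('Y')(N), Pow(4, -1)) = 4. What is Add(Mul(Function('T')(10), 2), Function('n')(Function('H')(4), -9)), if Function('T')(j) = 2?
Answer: 20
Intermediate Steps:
Function('Y')(N) = 16 (Function('Y')(N) = Mul(4, 4) = 16)
Function('H')(r) = Mul(Add(6, r), Add(Pow(r, 2), Mul(8, r))) (Function('H')(r) = Mul(Add(r, Add(Pow(r, 2), Mul(7, r))), Add(6, r)) = Mul(Add(Pow(r, 2), Mul(8, r)), Add(6, r)) = Mul(Add(6, r), Add(Pow(r, 2), Mul(8, r))))
Function('n')(p, X) = 16
Add(Mul(Function('T')(10), 2), Function('n')(Function('H')(4), -9)) = Add(Mul(2, 2), 16) = Add(4, 16) = 20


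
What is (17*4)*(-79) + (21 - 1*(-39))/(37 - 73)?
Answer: -16121/3 ≈ -5373.7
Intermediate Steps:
(17*4)*(-79) + (21 - 1*(-39))/(37 - 73) = 68*(-79) + (21 + 39)/(-36) = -5372 + 60*(-1/36) = -5372 - 5/3 = -16121/3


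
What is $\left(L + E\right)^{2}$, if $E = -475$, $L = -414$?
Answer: $790321$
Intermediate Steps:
$\left(L + E\right)^{2} = \left(-414 - 475\right)^{2} = \left(-889\right)^{2} = 790321$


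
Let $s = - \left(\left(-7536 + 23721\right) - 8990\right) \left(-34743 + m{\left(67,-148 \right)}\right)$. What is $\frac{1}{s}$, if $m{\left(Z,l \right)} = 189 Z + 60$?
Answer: $\frac{1}{158433900} \approx 6.3118 \cdot 10^{-9}$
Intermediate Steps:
$m{\left(Z,l \right)} = 60 + 189 Z$
$s = 158433900$ ($s = - \left(\left(-7536 + 23721\right) - 8990\right) \left(-34743 + \left(60 + 189 \cdot 67\right)\right) = - \left(16185 - 8990\right) \left(-34743 + \left(60 + 12663\right)\right) = - 7195 \left(-34743 + 12723\right) = - 7195 \left(-22020\right) = \left(-1\right) \left(-158433900\right) = 158433900$)
$\frac{1}{s} = \frac{1}{158433900}$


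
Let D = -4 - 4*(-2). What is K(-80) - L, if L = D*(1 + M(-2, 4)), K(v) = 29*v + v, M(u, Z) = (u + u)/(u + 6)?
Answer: -2400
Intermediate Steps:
M(u, Z) = 2*u/(6 + u) (M(u, Z) = (2*u)/(6 + u) = 2*u/(6 + u))
K(v) = 30*v
D = 4 (D = -4 + 8 = 4)
L = 0 (L = 4*(1 + 2*(-2)/(6 - 2)) = 4*(1 + 2*(-2)/4) = 4*(1 + 2*(-2)*(1/4)) = 4*(1 - 1) = 4*0 = 0)
K(-80) - L = 30*(-80) - 1*0 = -2400 + 0 = -2400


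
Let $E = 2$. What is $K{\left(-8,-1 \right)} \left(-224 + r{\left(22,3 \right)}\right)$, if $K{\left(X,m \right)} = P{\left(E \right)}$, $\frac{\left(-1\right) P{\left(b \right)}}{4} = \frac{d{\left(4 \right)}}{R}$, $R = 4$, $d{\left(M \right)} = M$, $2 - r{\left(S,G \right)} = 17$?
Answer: $956$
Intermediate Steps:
$r{\left(S,G \right)} = -15$ ($r{\left(S,G \right)} = 2 - 17 = -15$)
$P{\left(b \right)} = -4$ ($P{\left(b \right)} = - 4 \cdot \frac{4}{4} = - 4 \cdot 4 \cdot \frac{1}{4} = \left(-4\right) 1 = -4$)
$K{\left(X,m \right)} = -4$
$K{\left(-8,-1 \right)} \left(-224 + r{\left(22,3 \right)}\right) = - 4 \left(-224 - 15\right) = \left(-4\right) \left(-239\right) = 956$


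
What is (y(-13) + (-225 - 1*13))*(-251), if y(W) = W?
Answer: 63001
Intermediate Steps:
(y(-13) + (-225 - 1*13))*(-251) = (-13 + (-225 - 1*13))*(-251) = (-13 + (-225 - 13))*(-251) = (-13 - 238)*(-251) = -251*(-251) = 63001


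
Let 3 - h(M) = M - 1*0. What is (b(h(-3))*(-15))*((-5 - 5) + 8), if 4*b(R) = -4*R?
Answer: -180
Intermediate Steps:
h(M) = 3 - M (h(M) = 3 - (M - 1*0) = 3 - (M + 0) = 3 - M)
b(R) = -R (b(R) = (-4*R)/4 = -R)
(b(h(-3))*(-15))*((-5 - 5) + 8) = (-(3 - 1*(-3))*(-15))*((-5 - 5) + 8) = (-(3 + 3)*(-15))*(-10 + 8) = (-1*6*(-15))*(-2) = -6*(-15)*(-2) = 90*(-2) = -180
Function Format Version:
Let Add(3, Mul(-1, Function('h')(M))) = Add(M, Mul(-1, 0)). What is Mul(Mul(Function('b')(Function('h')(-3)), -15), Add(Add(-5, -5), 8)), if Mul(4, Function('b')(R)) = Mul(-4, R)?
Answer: -180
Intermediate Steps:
Function('h')(M) = Add(3, Mul(-1, M)) (Function('h')(M) = Add(3, Mul(-1, Add(M, Mul(-1, 0)))) = Add(3, Mul(-1, Add(M, 0))) = Add(3, Mul(-1, M)))
Function('b')(R) = Mul(-1, R) (Function('b')(R) = Mul(Rational(1, 4), Mul(-4, R)) = Mul(-1, R))
Mul(Mul(Function('b')(Function('h')(-3)), -15), Add(Add(-5, -5), 8)) = Mul(Mul(Mul(-1, Add(3, Mul(-1, -3))), -15), Add(Add(-5, -5), 8)) = Mul(Mul(Mul(-1, Add(3, 3)), -15), Add(-10, 8)) = Mul(Mul(Mul(-1, 6), -15), -2) = Mul(Mul(-6, -15), -2) = Mul(90, -2) = -180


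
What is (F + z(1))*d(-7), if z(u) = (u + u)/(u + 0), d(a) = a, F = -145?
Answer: 1001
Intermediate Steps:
z(u) = 2 (z(u) = (2*u)/u = 2)
(F + z(1))*d(-7) = (-145 + 2)*(-7) = -143*(-7) = 1001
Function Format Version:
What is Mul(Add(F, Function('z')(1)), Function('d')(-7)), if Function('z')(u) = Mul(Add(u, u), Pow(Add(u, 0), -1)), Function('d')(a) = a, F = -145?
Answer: 1001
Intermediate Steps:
Function('z')(u) = 2 (Function('z')(u) = Mul(Mul(2, u), Pow(u, -1)) = 2)
Mul(Add(F, Function('z')(1)), Function('d')(-7)) = Mul(Add(-145, 2), -7) = Mul(-143, -7) = 1001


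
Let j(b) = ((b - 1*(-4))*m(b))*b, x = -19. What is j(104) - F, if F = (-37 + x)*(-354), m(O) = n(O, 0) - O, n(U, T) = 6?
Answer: -1120560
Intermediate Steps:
m(O) = 6 - O
j(b) = b*(4 + b)*(6 - b) (j(b) = ((b - 1*(-4))*(6 - b))*b = ((b + 4)*(6 - b))*b = ((4 + b)*(6 - b))*b = b*(4 + b)*(6 - b))
F = 19824 (F = (-37 - 19)*(-354) = -56*(-354) = 19824)
j(104) - F = -1*104*(-6 + 104)*(4 + 104) - 1*19824 = -1*104*98*108 - 19824 = -1100736 - 19824 = -1120560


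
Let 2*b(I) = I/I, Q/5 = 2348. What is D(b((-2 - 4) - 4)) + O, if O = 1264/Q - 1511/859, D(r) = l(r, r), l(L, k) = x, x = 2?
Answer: 878989/2521165 ≈ 0.34864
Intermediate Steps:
Q = 11740 (Q = 5*2348 = 11740)
b(I) = ½ (b(I) = (I/I)/2 = (½)*1 = ½)
l(L, k) = 2
D(r) = 2
O = -4163341/2521165 (O = 1264/11740 - 1511/859 = 1264*(1/11740) - 1511*1/859 = 316/2935 - 1511/859 = -4163341/2521165 ≈ -1.6514)
D(b((-2 - 4) - 4)) + O = 2 - 4163341/2521165 = 878989/2521165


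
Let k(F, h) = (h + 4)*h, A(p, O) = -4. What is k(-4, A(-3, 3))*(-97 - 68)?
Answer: 0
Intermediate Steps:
k(F, h) = h*(4 + h) (k(F, h) = (4 + h)*h = h*(4 + h))
k(-4, A(-3, 3))*(-97 - 68) = (-4*(4 - 4))*(-97 - 68) = -4*0*(-165) = 0*(-165) = 0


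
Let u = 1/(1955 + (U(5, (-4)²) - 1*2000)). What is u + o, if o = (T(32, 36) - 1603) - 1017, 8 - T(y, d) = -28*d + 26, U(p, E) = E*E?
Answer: -343929/211 ≈ -1630.0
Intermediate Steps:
U(p, E) = E²
T(y, d) = -18 + 28*d (T(y, d) = 8 - (-28*d + 26) = 8 - (26 - 28*d) = 8 + (-26 + 28*d) = -18 + 28*d)
o = -1630 (o = ((-18 + 28*36) - 1603) - 1017 = ((-18 + 1008) - 1603) - 1017 = (990 - 1603) - 1017 = -613 - 1017 = -1630)
u = 1/211 (u = 1/(1955 + (((-4)²)² - 1*2000)) = 1/(1955 + (16² - 2000)) = 1/(1955 + (256 - 2000)) = 1/(1955 - 1744) = 1/211 ≈ 0.0047393)
u + o = 1/211 - 1630 = -343929/211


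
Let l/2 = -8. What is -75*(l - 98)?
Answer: 8550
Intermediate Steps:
l = -16 (l = 2*(-8) = -16)
-75*(l - 98) = -75*(-16 - 98) = -75*(-114) = 8550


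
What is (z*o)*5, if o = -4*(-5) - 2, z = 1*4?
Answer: 360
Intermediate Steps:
z = 4
o = 18 (o = 20 - 2 = 18)
(z*o)*5 = (4*18)*5 = 72*5 = 360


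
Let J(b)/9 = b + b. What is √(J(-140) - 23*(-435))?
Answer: √7485 ≈ 86.516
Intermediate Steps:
J(b) = 18*b (J(b) = 9*(b + b) = 9*(2*b) = 18*b)
√(J(-140) - 23*(-435)) = √(18*(-140) - 23*(-435)) = √(-2520 + 10005) = √7485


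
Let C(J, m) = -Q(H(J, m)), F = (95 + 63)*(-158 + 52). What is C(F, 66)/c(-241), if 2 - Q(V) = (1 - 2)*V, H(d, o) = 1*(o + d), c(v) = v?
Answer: -16680/241 ≈ -69.212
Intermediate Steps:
H(d, o) = d + o (H(d, o) = 1*(d + o) = d + o)
F = -16748 (F = 158*(-106) = -16748)
Q(V) = 2 + V (Q(V) = 2 - (1 - 2)*V = 2 - (-1)*V = 2 + V)
C(J, m) = -2 - J - m (C(J, m) = -(2 + (J + m)) = -(2 + J + m) = -2 - J - m)
C(F, 66)/c(-241) = (-2 - 1*(-16748) - 1*66)/(-241) = (-2 + 16748 - 66)*(-1/241) = 16680*(-1/241) = -16680/241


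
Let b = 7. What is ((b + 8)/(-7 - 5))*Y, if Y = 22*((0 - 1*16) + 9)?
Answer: 385/2 ≈ 192.50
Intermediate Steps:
Y = -154 (Y = 22*((0 - 16) + 9) = 22*(-16 + 9) = 22*(-7) = -154)
((b + 8)/(-7 - 5))*Y = ((7 + 8)/(-7 - 5))*(-154) = (15/(-12))*(-154) = (15*(-1/12))*(-154) = -5/4*(-154) = 385/2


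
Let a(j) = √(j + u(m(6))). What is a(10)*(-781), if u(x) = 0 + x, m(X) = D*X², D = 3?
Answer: -781*√118 ≈ -8483.8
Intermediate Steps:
m(X) = 3*X²
u(x) = x
a(j) = √(108 + j) (a(j) = √(j + 3*6²) = √(j + 3*36) = √(j + 108) = √(108 + j))
a(10)*(-781) = √(108 + 10)*(-781) = √118*(-781) = -781*√118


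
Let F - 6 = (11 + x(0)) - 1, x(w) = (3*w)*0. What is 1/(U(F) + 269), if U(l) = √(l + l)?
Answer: 269/72329 - 4*√2/72329 ≈ 0.0036409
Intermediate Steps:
x(w) = 0
F = 16 (F = 6 + ((11 + 0) - 1) = 6 + (11 - 1) = 6 + 10 = 16)
U(l) = √2*√l (U(l) = √(2*l) = √2*√l)
1/(U(F) + 269) = 1/(√2*√16 + 269) = 1/(√2*4 + 269) = 1/(4*√2 + 269) = 1/(269 + 4*√2)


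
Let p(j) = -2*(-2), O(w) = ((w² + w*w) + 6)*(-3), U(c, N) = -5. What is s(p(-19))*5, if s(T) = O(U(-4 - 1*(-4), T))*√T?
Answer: -1680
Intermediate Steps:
O(w) = -18 - 6*w² (O(w) = ((w² + w²) + 6)*(-3) = (2*w² + 6)*(-3) = (6 + 2*w²)*(-3) = -18 - 6*w²)
p(j) = 4
s(T) = -168*√T (s(T) = (-18 - 6*(-5)²)*√T = (-18 - 6*25)*√T = (-18 - 150)*√T = -168*√T)
s(p(-19))*5 = -168*√4*5 = -168*2*5 = -336*5 = -1680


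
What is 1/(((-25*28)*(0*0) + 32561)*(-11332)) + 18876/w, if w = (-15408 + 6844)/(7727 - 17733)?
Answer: 17422672617046987/789988860532 ≈ 22054.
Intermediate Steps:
w = 4282/5003 (w = -8564/(-10006) = -8564*(-1/10006) = 4282/5003 ≈ 0.85589)
1/(((-25*28)*(0*0) + 32561)*(-11332)) + 18876/w = 1/(((-25*28)*(0*0) + 32561)*(-11332)) + 18876/(4282/5003) = -1/11332/(-700*0 + 32561) + 18876*(5003/4282) = -1/11332/(0 + 32561) + 47218314/2141 = -1/11332/32561 + 47218314/2141 = (1/32561)*(-1/11332) + 47218314/2141 = -1/368981252 + 47218314/2141 = 17422672617046987/789988860532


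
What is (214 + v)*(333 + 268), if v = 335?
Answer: 329949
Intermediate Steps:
(214 + v)*(333 + 268) = (214 + 335)*(333 + 268) = 549*601 = 329949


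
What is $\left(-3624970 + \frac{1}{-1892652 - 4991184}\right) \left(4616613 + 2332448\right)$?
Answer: $- \frac{173404776421854109181}{6883836} \approx -2.519 \cdot 10^{13}$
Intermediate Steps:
$\left(-3624970 + \frac{1}{-1892652 - 4991184}\right) \left(4616613 + 2332448\right) = \left(-3624970 + \frac{1}{-6883836}\right) 6949061 = \left(-3624970 - \frac{1}{6883836}\right) 6949061 = \left(- \frac{24953698984921}{6883836}\right) 6949061 = - \frac{173404776421854109181}{6883836}$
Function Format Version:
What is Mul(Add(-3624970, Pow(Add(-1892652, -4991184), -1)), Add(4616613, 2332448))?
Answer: Rational(-173404776421854109181, 6883836) ≈ -2.5190e+13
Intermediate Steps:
Mul(Add(-3624970, Pow(Add(-1892652, -4991184), -1)), Add(4616613, 2332448)) = Mul(Add(-3624970, Pow(-6883836, -1)), 6949061) = Mul(Add(-3624970, Rational(-1, 6883836)), 6949061) = Mul(Rational(-24953698984921, 6883836), 6949061) = Rational(-173404776421854109181, 6883836)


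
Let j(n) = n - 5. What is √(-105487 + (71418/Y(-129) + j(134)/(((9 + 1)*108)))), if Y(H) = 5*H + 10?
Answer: I*√245262515570/1524 ≈ 324.96*I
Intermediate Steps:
j(n) = -5 + n
Y(H) = 10 + 5*H
√(-105487 + (71418/Y(-129) + j(134)/(((9 + 1)*108)))) = √(-105487 + (71418/(10 + 5*(-129)) + (-5 + 134)/(((9 + 1)*108)))) = √(-105487 + (71418/(10 - 645) + 129/((10*108)))) = √(-105487 + (71418/(-635) + 129/1080)) = √(-105487 + (71418*(-1/635) + 129*(1/1080))) = √(-105487 + (-71418/635 + 43/360)) = √(-105487 - 1027327/9144) = √(-965600455/9144) = I*√245262515570/1524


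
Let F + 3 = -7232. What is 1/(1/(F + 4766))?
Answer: -2469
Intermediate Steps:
F = -7235 (F = -3 - 7232 = -7235)
1/(1/(F + 4766)) = 1/(1/(-7235 + 4766)) = 1/(1/(-2469)) = 1/(-1/2469) = -2469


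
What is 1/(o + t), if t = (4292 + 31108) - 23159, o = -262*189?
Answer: -1/37277 ≈ -2.6826e-5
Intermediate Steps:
o = -49518
t = 12241 (t = 35400 - 23159 = 12241)
1/(o + t) = 1/(-49518 + 12241) = 1/(-37277) = -1/37277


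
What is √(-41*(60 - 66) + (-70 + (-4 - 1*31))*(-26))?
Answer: 4*√186 ≈ 54.553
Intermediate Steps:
√(-41*(60 - 66) + (-70 + (-4 - 1*31))*(-26)) = √(-41*(-6) + (-70 + (-4 - 31))*(-26)) = √(246 + (-70 - 35)*(-26)) = √(246 - 105*(-26)) = √(246 + 2730) = √2976 = 4*√186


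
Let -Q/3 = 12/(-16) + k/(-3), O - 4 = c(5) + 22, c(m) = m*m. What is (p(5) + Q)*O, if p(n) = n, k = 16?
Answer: 4743/4 ≈ 1185.8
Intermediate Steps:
c(m) = m**2
O = 51 (O = 4 + (5**2 + 22) = 4 + (25 + 22) = 4 + 47 = 51)
Q = 73/4 (Q = -3*(12/(-16) + 16/(-3)) = -3*(12*(-1/16) + 16*(-1/3)) = -3*(-3/4 - 16/3) = -3*(-73/12) = 73/4 ≈ 18.250)
(p(5) + Q)*O = (5 + 73/4)*51 = (93/4)*51 = 4743/4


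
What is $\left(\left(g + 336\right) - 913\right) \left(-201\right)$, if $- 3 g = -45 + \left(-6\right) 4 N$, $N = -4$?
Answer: $119394$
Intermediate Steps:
$g = -17$ ($g = - \frac{-45 + \left(-6\right) 4 \left(-4\right)}{3} = - \frac{-45 - -96}{3} = - \frac{-45 + 96}{3} = \left(- \frac{1}{3}\right) 51 = -17$)
$\left(\left(g + 336\right) - 913\right) \left(-201\right) = \left(\left(-17 + 336\right) - 913\right) \left(-201\right) = \left(319 - 913\right) \left(-201\right) = \left(-594\right) \left(-201\right) = 119394$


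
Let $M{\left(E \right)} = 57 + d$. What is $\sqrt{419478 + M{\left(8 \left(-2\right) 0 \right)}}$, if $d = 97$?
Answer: $4 \sqrt{26227} \approx 647.79$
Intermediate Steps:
$M{\left(E \right)} = 154$ ($M{\left(E \right)} = 57 + 97 = 154$)
$\sqrt{419478 + M{\left(8 \left(-2\right) 0 \right)}} = \sqrt{419478 + 154} = \sqrt{419632} = 4 \sqrt{26227}$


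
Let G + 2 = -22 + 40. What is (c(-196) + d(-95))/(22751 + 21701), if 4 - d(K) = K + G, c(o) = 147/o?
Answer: 329/177808 ≈ 0.0018503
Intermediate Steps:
G = 16 (G = -2 + (-22 + 40) = -2 + 18 = 16)
d(K) = -12 - K (d(K) = 4 - (K + 16) = 4 - (16 + K) = 4 + (-16 - K) = -12 - K)
(c(-196) + d(-95))/(22751 + 21701) = (147/(-196) + (-12 - 1*(-95)))/(22751 + 21701) = (147*(-1/196) + (-12 + 95))/44452 = (-¾ + 83)*(1/44452) = (329/4)*(1/44452) = 329/177808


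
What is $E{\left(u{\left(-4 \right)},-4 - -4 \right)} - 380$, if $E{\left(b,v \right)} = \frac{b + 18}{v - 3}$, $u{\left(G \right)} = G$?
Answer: $- \frac{1154}{3} \approx -384.67$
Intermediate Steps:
$E{\left(b,v \right)} = \frac{18 + b}{-3 + v}$
$E{\left(u{\left(-4 \right)},-4 - -4 \right)} - 380 = \frac{18 - 4}{-3 - 0} - 380 = \frac{1}{-3 + \left(-4 + 4\right)} 14 - 380 = \frac{1}{-3 + 0} \cdot 14 - 380 = \frac{1}{-3} \cdot 14 - 380 = \left(- \frac{1}{3}\right) 14 - 380 = - \frac{14}{3} - 380 = - \frac{1154}{3}$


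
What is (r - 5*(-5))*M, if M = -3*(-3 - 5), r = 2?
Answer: 648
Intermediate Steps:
M = 24 (M = -3*(-8) = 24)
(r - 5*(-5))*M = (2 - 5*(-5))*24 = (2 + 25)*24 = 27*24 = 648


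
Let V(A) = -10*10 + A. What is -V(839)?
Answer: -739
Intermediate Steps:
V(A) = -100 + A
-V(839) = -(-100 + 839) = -1*739 = -739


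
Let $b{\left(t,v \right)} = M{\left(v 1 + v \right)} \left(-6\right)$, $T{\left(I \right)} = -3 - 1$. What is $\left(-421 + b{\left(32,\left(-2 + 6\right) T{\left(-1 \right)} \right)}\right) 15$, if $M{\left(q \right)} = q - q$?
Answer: $-6315$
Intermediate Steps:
$T{\left(I \right)} = -4$
$M{\left(q \right)} = 0$
$b{\left(t,v \right)} = 0$ ($b{\left(t,v \right)} = 0 \left(-6\right) = 0$)
$\left(-421 + b{\left(32,\left(-2 + 6\right) T{\left(-1 \right)} \right)}\right) 15 = \left(-421 + 0\right) 15 = \left(-421\right) 15 = -6315$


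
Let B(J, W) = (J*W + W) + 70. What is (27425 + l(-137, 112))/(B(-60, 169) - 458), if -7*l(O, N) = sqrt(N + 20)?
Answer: -27425/10359 + 2*sqrt(33)/72513 ≈ -2.6473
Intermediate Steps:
l(O, N) = -sqrt(20 + N)/7 (l(O, N) = -sqrt(N + 20)/7 = -sqrt(20 + N)/7)
B(J, W) = 70 + W + J*W (B(J, W) = (W + J*W) + 70 = 70 + W + J*W)
(27425 + l(-137, 112))/(B(-60, 169) - 458) = (27425 - sqrt(20 + 112)/7)/((70 + 169 - 60*169) - 458) = (27425 - 2*sqrt(33)/7)/((70 + 169 - 10140) - 458) = (27425 - 2*sqrt(33)/7)/(-9901 - 458) = (27425 - 2*sqrt(33)/7)/(-10359) = (27425 - 2*sqrt(33)/7)*(-1/10359) = -27425/10359 + 2*sqrt(33)/72513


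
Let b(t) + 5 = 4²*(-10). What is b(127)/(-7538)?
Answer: 165/7538 ≈ 0.021889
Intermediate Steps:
b(t) = -165 (b(t) = -5 + 4²*(-10) = -5 + 16*(-10) = -5 - 160 = -165)
b(127)/(-7538) = -165/(-7538) = -165*(-1/7538) = 165/7538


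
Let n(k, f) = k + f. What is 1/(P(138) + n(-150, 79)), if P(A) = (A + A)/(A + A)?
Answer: -1/70 ≈ -0.014286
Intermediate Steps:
P(A) = 1 (P(A) = (2*A)/((2*A)) = (2*A)*(1/(2*A)) = 1)
n(k, f) = f + k
1/(P(138) + n(-150, 79)) = 1/(1 + (79 - 150)) = 1/(1 - 71) = 1/(-70) = -1/70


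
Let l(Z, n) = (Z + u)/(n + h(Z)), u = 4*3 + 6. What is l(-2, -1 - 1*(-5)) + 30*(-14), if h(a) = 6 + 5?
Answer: -6284/15 ≈ -418.93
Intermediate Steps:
h(a) = 11
u = 18 (u = 12 + 6 = 18)
l(Z, n) = (18 + Z)/(11 + n) (l(Z, n) = (Z + 18)/(n + 11) = (18 + Z)/(11 + n))
l(-2, -1 - 1*(-5)) + 30*(-14) = (18 - 2)/(11 + (-1 - 1*(-5))) + 30*(-14) = 16/(11 + (-1 + 5)) - 420 = 16/(11 + 4) - 420 = 16/15 - 420 = -6284/15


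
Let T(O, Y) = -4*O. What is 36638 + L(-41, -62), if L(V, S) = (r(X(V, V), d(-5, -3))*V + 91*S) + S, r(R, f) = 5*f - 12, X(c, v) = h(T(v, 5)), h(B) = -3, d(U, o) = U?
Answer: 32451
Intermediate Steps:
X(c, v) = -3
r(R, f) = -12 + 5*f
L(V, S) = -37*V + 92*S (L(V, S) = ((-12 + 5*(-5))*V + 91*S) + S = ((-12 - 25)*V + 91*S) + S = (-37*V + 91*S) + S = -37*V + 92*S)
36638 + L(-41, -62) = 36638 + (-37*(-41) + 92*(-62)) = 36638 + (1517 - 5704) = 36638 - 4187 = 32451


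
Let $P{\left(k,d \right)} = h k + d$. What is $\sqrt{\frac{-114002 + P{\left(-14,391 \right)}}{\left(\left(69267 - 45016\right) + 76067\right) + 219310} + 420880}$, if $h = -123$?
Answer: $\frac{\sqrt{10749482842450157}}{159814} \approx 648.75$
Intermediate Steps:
$P{\left(k,d \right)} = d - 123 k$ ($P{\left(k,d \right)} = - 123 k + d = d - 123 k$)
$\sqrt{\frac{-114002 + P{\left(-14,391 \right)}}{\left(\left(69267 - 45016\right) + 76067\right) + 219310} + 420880} = \sqrt{\frac{-114002 + \left(391 - -1722\right)}{\left(\left(69267 - 45016\right) + 76067\right) + 219310} + 420880} = \sqrt{\frac{-114002 + \left(391 + 1722\right)}{\left(24251 + 76067\right) + 219310} + 420880} = \sqrt{\frac{-114002 + 2113}{100318 + 219310} + 420880} = \sqrt{- \frac{111889}{319628} + 420880} = \sqrt{\frac{134524920751}{319628}} = \frac{\sqrt{10749482842450157}}{159814}$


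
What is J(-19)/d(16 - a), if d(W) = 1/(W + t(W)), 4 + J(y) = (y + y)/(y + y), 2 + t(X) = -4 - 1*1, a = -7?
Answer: -48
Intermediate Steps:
t(X) = -7 (t(X) = -2 + (-4 - 1*1) = -2 + (-4 - 1) = -2 - 5 = -7)
J(y) = -3 (J(y) = -4 + (y + y)/(y + y) = -4 + (2*y)/((2*y)) = -4 + (2*y)*(1/(2*y)) = -4 + 1 = -3)
d(W) = 1/(-7 + W) (d(W) = 1/(W - 7) = 1/(-7 + W))
J(-19)/d(16 - a) = -(27 + 21) = -3/(1/(-7 + (16 + 7))) = -3/(1/(-7 + 23)) = -3/(1/16) = -3/1/16 = -3*16 = -48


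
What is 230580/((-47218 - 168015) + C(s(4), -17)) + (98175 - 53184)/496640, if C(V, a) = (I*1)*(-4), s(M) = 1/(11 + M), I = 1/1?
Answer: -104831523333/106895303680 ≈ -0.98069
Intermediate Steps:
I = 1
C(V, a) = -4 (C(V, a) = (1*1)*(-4) = 1*(-4) = -4)
230580/((-47218 - 168015) + C(s(4), -17)) + (98175 - 53184)/496640 = 230580/((-47218 - 168015) - 4) + (98175 - 53184)/496640 = 230580/(-215233 - 4) + 44991*(1/496640) = 230580/(-215237) + 44991/496640 = 230580*(-1/215237) + 44991/496640 = -230580/215237 + 44991/496640 = -104831523333/106895303680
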